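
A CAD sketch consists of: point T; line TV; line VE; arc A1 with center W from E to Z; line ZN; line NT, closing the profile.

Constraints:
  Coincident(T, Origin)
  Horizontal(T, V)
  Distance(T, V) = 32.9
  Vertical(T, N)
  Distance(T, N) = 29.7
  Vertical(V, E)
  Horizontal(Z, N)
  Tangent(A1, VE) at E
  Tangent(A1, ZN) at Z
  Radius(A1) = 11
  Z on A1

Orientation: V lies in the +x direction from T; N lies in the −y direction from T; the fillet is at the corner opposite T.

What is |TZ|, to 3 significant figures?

36.9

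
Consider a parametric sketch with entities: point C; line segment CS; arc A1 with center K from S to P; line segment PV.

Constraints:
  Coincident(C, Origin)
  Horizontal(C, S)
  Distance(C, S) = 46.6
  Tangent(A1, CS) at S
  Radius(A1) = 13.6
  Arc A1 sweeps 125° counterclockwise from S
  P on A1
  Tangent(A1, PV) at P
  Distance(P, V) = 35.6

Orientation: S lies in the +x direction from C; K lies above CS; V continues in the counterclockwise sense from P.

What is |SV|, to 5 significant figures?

51.407

On A1, S sits at bearing -90° from K; a 125° counterclockwise sweep puts P at bearing 35°, so P = K + 13.6·(cos 35°, sin 35°) = (57.740, 21.401). Tangency of A1 to PV means the radius KP is perpendicular to PV, so PV runs along (−sin 35°, cos 35°); with |PV| = 35.6, V = (37.321, 50.562). Then |SV| = |V − S| = 51.407.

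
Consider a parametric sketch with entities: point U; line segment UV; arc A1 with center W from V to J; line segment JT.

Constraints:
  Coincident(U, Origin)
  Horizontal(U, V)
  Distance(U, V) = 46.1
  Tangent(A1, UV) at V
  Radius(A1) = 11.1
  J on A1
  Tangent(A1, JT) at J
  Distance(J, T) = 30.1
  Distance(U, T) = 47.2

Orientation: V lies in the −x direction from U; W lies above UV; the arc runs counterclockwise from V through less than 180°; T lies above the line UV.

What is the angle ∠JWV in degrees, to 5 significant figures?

76.520°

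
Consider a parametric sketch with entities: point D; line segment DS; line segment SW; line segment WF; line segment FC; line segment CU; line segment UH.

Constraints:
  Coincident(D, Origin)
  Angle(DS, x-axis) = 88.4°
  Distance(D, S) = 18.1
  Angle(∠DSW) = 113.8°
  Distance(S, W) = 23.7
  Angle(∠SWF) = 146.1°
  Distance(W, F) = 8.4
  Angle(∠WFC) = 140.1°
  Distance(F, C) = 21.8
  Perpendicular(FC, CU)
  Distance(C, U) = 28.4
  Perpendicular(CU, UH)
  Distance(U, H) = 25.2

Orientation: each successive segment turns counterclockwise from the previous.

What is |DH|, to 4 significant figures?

12.13

D is at the origin; DS runs at 88.4° with length 18.1, so S = (0.5054, 18.09). ∠DSW = 113.8° gives SW at 154.6° from the x-axis; with |SW| = 23.7, W = (-20.90, 28.26). ∠SWF = 146.1° gives WF at -171.5° from the x-axis; with |WF| = 8.4, F = (-29.21, 27.02). ∠WFC = 140.1° gives FC at -131.6° from the x-axis; with |FC| = 21.8, C = (-43.68, 10.72). FC ⟂ CU, so CU runs at -41.60°; with |CU| = 28.4, U = (-22.45, -8.140). CU ⟂ UH, so UH runs at 48.40°; with |UH| = 25.2, H = (-5.717, 10.70). Then |DH| = |H − D| = 12.13.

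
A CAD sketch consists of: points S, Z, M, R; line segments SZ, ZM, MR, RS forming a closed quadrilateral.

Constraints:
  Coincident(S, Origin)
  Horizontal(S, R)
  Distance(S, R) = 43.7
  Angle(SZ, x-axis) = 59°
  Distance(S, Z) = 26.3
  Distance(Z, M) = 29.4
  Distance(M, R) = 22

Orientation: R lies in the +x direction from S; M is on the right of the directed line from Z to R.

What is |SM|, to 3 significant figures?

23.1

Checks: |ZM| = 29.40 ✓; |MR| = 22.00 ✓.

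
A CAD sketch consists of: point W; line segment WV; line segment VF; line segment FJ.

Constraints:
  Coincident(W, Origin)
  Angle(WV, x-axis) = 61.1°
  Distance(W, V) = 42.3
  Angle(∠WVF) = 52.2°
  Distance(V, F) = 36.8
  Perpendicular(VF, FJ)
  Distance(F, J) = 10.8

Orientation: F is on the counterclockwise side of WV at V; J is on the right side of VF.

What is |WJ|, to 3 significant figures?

45.5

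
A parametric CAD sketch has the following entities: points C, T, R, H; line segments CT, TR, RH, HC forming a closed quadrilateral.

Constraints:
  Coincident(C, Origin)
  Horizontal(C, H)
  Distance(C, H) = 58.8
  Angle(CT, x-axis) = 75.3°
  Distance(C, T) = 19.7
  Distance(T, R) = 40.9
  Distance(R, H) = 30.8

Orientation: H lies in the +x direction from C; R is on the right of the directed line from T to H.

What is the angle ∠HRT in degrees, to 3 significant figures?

105°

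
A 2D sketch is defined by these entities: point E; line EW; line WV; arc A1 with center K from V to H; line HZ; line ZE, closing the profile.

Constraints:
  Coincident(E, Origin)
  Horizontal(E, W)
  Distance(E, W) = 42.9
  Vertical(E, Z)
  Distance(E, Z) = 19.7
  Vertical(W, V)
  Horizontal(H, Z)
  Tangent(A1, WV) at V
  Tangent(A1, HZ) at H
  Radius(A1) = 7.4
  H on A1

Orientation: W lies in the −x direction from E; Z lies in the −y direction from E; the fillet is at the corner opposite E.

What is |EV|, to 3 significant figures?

44.6

E is at the origin; E and W share the same y with |EW| = 42.9 and W on the −x side, so W = (-42.9, 0.00). EZ is vertical with |EZ| = 19.7 and Z on the −y side, so Z = (0.00, -19.7). The virtual corner opposite E is at (-42.9, -19.7). A1 meets WV tangentially, so KV is at right angles to WV and A1 meets HZ tangentially, so KH is at right angles to HZ, with radius 7.4, so the center K sits 7.4 in from both sides at K = (-35.5, -12.3). That places the tangent points at V = (-42.9, -12.3) on WV and H = (-35.5, -19.7) on HZ. Then |EV| = |V − E| = 44.6.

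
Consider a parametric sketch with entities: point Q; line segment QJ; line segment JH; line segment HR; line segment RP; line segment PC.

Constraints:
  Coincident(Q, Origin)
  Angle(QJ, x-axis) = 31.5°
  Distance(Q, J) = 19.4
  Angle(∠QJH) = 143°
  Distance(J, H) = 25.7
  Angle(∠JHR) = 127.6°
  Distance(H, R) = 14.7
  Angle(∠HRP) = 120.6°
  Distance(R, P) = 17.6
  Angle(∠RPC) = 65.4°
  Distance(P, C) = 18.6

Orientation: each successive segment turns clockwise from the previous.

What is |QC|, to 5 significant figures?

30.931

Q is at the origin; QJ runs at 31.5° with length 19.4, so J = (16.541, 10.136). ∠QJH = 143.0° gives JH at -5.5000° from the x-axis; with |JH| = 25.7, H = (42.123, 7.6732). ∠JHR = 127.6° gives HR at -57.900° from the x-axis; with |HR| = 14.7, R = (49.934, -4.7795). ∠HRP = 120.6° gives RP at -117.30° from the x-axis; with |RP| = 17.6, P = (41.862, -20.419). ∠RPC = 65.4° gives PC at 128.10° from the x-axis; with |PC| = 18.6, C = (30.385, -5.7821). Then |QC| = |C − Q| = 30.931.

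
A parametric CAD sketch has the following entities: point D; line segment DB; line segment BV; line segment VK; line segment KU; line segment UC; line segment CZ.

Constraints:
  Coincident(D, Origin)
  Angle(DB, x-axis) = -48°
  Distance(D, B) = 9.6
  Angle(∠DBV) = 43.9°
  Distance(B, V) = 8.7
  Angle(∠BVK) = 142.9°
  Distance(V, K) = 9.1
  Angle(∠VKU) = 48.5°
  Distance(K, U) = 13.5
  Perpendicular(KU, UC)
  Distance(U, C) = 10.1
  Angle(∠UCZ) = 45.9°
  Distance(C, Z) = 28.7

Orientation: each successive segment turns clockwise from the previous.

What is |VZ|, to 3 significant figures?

21.2

D is at the origin; DB runs at -48.0° with length 9.6, so B = (6.42, -7.13). ∠DBV = 43.9° gives BV at 176° from the x-axis; with |BV| = 8.7, V = (-2.25, -6.51). ∠BVK = 142.9° gives VK at 139° from the x-axis; with |VK| = 9.1, K = (-9.10, -0.518). ∠VKU = 48.5° gives KU at 7.30° from the x-axis; with |KU| = 13.5, U = (4.29, 1.20). The perpendicularity gives UC at right angles to KU, so UC runs at -82.7°; with |UC| = 10.1, C = (5.57, -8.82). ∠UCZ = 45.9° gives CZ at 143° from the x-axis; with |CZ| = 28.7, Z = (-17.4, 8.37). Then |VZ| = |Z − V| = 21.2.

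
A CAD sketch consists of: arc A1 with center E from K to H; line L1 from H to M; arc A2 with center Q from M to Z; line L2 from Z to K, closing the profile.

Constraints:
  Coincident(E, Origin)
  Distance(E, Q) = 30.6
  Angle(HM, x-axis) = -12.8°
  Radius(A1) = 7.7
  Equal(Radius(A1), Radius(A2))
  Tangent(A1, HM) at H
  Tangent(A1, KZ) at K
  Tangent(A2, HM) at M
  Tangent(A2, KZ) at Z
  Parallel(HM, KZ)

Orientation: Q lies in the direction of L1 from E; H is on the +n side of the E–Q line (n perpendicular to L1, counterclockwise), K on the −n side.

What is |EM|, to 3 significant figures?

31.6

The slot axis is L1's direction at -12.8°, so u = (cos -12.8°, sin -12.8°) = (0.975, -0.222) and n = (−sin -12.8°, cos -12.8°) = (0.222, 0.975). E is at the origin and Q lies 30.6 along u from E, so Q = 30.6·u = (29.8, -6.78). Tangency of A1 to both parallel lines with radius 7.7 puts H and K at E ± 7.7·n: H = (1.71, 7.51), K = (-1.71, -7.51). Equal radii place M and Z the same way about Q: M = Q + 7.7·n = (31.5, 0.729), Z = Q − 7.7·n = (28.1, -14.3). Then |EM| = |M − E| = 31.6.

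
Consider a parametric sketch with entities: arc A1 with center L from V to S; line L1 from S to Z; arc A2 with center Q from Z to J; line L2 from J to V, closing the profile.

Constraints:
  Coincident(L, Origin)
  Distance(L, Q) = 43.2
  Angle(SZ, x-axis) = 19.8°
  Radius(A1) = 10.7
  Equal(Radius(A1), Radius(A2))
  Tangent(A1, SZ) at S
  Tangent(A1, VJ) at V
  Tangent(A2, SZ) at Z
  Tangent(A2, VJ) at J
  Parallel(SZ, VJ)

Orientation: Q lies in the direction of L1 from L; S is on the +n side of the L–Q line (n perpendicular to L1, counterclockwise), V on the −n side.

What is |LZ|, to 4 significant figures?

44.51

The slot axis is L1's direction at 19.8°, so u = (cos 19.8°, sin 19.8°) = (0.9409, 0.3387) and n = (−sin 19.8°, cos 19.8°) = (-0.3387, 0.9409). L is at the origin and Q lies 43.2 along u from L, so Q = 43.2·u = (40.65, 14.63). Tangency of A1 to both parallel lines with radius 10.7 puts S and V at L ± 10.7·n: S = (-3.624, 10.07), V = (3.624, -10.07). Equal radii place Z and J the same way about Q: Z = Q + 10.7·n = (37.02, 24.70), J = Q − 10.7·n = (44.27, 4.566). Then |LZ| = |Z − L| = 44.51.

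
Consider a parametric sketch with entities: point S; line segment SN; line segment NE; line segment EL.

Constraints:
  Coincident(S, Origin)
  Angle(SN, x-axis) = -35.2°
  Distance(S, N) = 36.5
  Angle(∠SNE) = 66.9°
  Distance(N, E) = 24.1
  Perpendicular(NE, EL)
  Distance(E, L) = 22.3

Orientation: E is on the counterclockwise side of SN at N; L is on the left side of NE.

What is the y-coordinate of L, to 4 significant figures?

7.199

∠SNE = 66.9°, so NE runs at -35.2° + (180° − 66.9°) = 77.90° from the x-axis; with |NE| = 24.1, E = N + 24.1·(cos 77.90°, sin 77.90°) = (34.88, 2.525). NE is perpendicular to EL; with |EL| = 22.3 on the left of NE, L = E + 22.3·(-0.9778, 0.2096) = (13.07, 7.199). So L.y = 7.199.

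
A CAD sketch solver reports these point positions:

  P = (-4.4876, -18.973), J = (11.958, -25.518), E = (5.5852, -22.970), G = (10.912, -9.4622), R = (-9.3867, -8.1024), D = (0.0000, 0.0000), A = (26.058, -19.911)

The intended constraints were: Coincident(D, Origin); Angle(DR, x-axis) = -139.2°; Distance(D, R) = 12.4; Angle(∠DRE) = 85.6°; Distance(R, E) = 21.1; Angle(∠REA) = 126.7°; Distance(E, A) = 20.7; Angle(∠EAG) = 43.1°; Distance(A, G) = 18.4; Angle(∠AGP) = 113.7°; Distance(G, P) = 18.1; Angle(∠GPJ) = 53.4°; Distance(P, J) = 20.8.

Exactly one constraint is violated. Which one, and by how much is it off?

Distance(P, J) = 20.8 — off by 3.10.

D = (0.00, 0.00) ✓; DR at -139.2° ✓; |DR| = 12.40 ✓; ∠DRE = 85.60° ✓; |RE| = 21.10 ✓; ∠REA = 126.7° ✓; |EA| = 20.70 ✓; ∠EAG = 43.10° ✓; |AG| = 18.40 ✓; ∠AGP = 113.7° ✓; |GP| = 18.10 ✓; ∠GPJ = 53.40° ✓; |PJ| = 17.70 ✗.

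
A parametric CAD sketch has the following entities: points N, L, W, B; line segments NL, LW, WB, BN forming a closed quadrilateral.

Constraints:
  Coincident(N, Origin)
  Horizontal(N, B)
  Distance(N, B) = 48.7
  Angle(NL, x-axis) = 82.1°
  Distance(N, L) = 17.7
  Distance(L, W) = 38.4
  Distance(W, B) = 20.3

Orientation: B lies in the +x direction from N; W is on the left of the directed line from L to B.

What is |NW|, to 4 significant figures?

44.90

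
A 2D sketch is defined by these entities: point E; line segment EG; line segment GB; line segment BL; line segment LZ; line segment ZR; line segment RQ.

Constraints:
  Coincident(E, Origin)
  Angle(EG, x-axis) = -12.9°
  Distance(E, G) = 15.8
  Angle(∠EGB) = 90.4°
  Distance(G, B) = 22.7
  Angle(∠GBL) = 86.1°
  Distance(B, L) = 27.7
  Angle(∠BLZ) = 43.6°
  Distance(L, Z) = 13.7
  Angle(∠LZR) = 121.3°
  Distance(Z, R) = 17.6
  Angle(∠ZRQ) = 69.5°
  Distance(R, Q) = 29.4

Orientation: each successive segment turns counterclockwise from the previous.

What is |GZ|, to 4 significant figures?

20.92

E is at the origin; EG runs at -12.9° with length 15.8, so G = (15.40, -3.527). ∠EGB = 90.4° gives GB at 76.70° from the x-axis; with |GB| = 22.7, B = (20.62, 18.56). ∠GBL = 86.1° gives BL at 170.6° from the x-axis; with |BL| = 27.7, L = (-6.705, 23.09). ∠BLZ = 43.6° gives LZ at -53.00° from the x-axis; with |LZ| = 13.7, Z = (1.540, 12.15). Then |GZ| = |Z − G| = 20.92.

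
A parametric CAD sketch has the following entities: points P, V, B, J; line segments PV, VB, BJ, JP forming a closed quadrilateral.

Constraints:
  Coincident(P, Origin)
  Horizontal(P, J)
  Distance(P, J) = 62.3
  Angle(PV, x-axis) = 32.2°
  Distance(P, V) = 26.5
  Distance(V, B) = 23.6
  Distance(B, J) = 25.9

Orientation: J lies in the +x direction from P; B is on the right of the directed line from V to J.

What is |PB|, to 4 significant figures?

37.09

P is at the origin; P and J share the same y with |PJ| = 62.3 and J in +x, so J = (62.3, 0). PV runs at 32.2° with |PV| = 26.5, so V = (22.42, 14.12). B is determined by |VB| = 23.6 and |BJ| = 25.9 together: it lies at the intersection of circle(V, 23.6) and circle(J, 25.9). With |VJ| = 42.30, the foot of the radical line on VJ is 19.81 from V and the perpendicular offset is √(23.6² − 19.81²) = 12.83. Taking the right-of-VJ solution: B = (36.81, -4.588).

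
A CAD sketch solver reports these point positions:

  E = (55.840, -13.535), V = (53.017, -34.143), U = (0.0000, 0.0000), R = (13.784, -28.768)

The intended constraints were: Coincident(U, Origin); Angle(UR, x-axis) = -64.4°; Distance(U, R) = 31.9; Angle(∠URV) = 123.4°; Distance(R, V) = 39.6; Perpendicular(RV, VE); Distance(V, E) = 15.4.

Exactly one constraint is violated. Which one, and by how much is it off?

Distance(V, E) = 15.4 — off by 5.40.

U = (0.00, 0.00) ✓; UR at -64.40° ✓; |UR| = 31.90 ✓; ∠URV = 123.4° ✓; |RV| = 39.60 ✓; ∠(RV, VE) = 90.00° ✓; |VE| = 20.80 ✗.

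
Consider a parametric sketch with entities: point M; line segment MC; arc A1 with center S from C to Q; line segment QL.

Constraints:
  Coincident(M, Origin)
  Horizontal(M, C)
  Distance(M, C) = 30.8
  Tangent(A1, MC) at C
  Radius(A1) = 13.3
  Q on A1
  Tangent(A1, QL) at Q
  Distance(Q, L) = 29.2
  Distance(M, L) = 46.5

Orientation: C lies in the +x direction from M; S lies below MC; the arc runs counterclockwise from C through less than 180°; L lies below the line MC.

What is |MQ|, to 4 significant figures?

22.17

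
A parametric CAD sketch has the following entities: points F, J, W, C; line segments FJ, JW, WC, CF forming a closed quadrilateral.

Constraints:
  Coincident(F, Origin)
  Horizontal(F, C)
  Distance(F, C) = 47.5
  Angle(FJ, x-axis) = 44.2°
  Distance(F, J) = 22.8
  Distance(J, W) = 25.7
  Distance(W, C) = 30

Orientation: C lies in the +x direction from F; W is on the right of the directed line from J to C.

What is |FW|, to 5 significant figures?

21.400

Checks: |JW| = 25.70 ✓; |WC| = 30.00 ✓.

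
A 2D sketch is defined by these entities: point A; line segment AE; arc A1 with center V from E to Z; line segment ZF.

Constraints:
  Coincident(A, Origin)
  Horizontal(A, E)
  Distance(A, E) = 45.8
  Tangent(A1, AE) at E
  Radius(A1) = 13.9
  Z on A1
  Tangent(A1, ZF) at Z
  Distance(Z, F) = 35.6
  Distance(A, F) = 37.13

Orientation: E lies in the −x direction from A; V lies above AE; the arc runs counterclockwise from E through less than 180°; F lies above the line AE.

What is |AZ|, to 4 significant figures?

35.03

A is at the origin; AE is horizontal with |AE| = 45.8 and E on the −x side, so E = (-45.80, 0.000). A1 meets AE tangentially, so VE is at right angles to AE, so V = E + (0, 13.9) = (-45.80, 13.90). Since VZ ⟂ ZF (tangency), |VF| = √(13.9² + 35.6²) = 38.22 regardless of where Z sits on A1. So F lies on both circle(A, 37.13) and circle(V, 38.22); the above-AE intersection is F = (-13.63, 34.54). Z is the foot of the tangent from F: Z = (-34.55, 5.732).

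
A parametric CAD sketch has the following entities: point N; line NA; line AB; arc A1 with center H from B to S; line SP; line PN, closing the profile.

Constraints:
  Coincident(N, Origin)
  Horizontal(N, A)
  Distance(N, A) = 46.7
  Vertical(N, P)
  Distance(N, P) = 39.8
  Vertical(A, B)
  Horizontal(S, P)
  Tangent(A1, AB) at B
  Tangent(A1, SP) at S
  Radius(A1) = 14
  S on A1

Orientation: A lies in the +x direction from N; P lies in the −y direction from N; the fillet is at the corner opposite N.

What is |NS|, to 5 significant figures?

51.510

N is at the origin; N and A share the same y with |NA| = 46.7 and A on the +x side, so A = (46.700, 0.0000). NP is vertical with |NP| = 39.8 and P on the −y side, so P = (0.0000, -39.800). The virtual corner opposite N is at (46.700, -39.800). Tangency of A1 to AB means the radius HB is perpendicular to AB and the tangent condition forces HS to be normal to SP, with radius 14.0, so the center H sits 14.0 in from both sides at H = (32.700, -25.800). That places the tangent points at B = (46.700, -25.800) on AB and S = (32.700, -39.800) on SP. Then |NS| = |S − N| = 51.510.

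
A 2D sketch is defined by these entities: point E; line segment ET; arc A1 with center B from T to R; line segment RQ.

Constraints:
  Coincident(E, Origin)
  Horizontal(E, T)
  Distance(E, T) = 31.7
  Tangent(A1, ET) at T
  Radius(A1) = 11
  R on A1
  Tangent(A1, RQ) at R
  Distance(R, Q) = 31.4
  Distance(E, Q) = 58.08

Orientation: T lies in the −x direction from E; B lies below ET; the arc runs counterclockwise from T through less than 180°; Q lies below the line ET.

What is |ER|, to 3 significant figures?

44.4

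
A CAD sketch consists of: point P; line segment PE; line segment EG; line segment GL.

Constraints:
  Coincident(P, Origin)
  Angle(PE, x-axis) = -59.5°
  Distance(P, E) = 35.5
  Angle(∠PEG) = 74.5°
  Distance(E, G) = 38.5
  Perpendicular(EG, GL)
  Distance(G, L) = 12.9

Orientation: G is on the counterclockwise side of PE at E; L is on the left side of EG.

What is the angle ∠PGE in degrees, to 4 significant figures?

49.70°

P is at the origin; PE runs at -59.5° with length 35.5, so E = 35.5·(cos -59.5°, sin -59.5°) = (18.02, -30.59). ∠PEG = 74.5°, so EG runs at -59.5° + (180° − 74.5°) = 46.00° from the x-axis; with |EG| = 38.5, G = E + 38.5·(cos 46.00°, sin 46.00°) = (44.76, -2.893). Then cos ∠PGE = GP·GE / (|GP||GE|), giving 49.70°.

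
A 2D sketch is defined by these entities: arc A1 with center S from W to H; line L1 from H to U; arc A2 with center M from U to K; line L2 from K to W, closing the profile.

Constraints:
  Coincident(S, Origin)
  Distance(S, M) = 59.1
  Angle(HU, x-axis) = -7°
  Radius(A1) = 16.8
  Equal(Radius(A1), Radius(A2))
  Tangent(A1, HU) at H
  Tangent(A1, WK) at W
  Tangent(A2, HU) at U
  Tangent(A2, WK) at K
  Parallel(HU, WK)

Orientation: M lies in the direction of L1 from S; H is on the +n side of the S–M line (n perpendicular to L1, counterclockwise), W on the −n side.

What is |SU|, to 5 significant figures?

61.441

The slot axis is L1's direction at -7.0°, so u = (cos -7.0°, sin -7.0°) = (0.99255, -0.12187) and n = (−sin -7.0°, cos -7.0°) = (0.12187, 0.99255). S is at the origin and M lies 59.1 along u from S, so M = 59.1·u = (58.659, -7.2025). Tangency of A1 to both parallel lines with radius 16.8 puts H and W at S ± 16.8·n: H = (2.0474, 16.675), W = (-2.0474, -16.675). Equal radii place U and K the same way about M: U = M + 16.8·n = (60.707, 9.4723), K = M − 16.8·n = (56.612, -23.877). Then |SU| = |U − S| = 61.441.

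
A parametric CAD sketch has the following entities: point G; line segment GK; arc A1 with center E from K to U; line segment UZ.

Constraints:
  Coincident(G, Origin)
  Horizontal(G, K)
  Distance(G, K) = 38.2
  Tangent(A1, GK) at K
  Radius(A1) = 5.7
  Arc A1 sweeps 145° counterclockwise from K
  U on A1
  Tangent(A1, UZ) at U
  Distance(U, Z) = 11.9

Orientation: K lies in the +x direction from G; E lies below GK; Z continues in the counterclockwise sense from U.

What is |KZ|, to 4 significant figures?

18.37

G is at the origin; GK is horizontal with |GK| = 38.2 and K on the +x side, so K = (38.20, 0.000). Tangency of A1 to GK means the radius EK is perpendicular to GK, so E = K + (0, -5.7) = (38.20, -5.700). On A1, K sits at bearing 90° from E; a 145° counterclockwise sweep puts U at bearing 235°, so U = E + 5.7·(cos 235°, sin 235°) = (34.93, -10.37). The tangent condition forces EU to be normal to UZ, so UZ runs along (−sin 235°, cos 235°); with |UZ| = 11.9, Z = (44.68, -17.19). Then |KZ| = |Z − K| = 18.37.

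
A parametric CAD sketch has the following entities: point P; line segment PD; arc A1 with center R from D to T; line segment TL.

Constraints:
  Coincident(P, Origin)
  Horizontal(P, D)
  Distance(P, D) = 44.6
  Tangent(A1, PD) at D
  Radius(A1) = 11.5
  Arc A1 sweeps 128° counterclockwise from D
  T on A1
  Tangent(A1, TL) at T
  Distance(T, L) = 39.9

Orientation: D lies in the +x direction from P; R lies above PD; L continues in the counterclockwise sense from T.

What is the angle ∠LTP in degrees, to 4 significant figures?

71.10°

On A1, D sits at bearing -90° from R; a 128° counterclockwise sweep puts T at bearing 38°, so T = R + 11.5·(cos 38°, sin 38°) = (53.66, 18.58). A1 meets TL tangentially, so RT is at right angles to TL, so TL runs along (−sin 38°, cos 38°); with |TL| = 39.9, L = (29.10, 50.02). Then cos ∠LTP = TL·TP / (|TL||TP|), giving 71.10°.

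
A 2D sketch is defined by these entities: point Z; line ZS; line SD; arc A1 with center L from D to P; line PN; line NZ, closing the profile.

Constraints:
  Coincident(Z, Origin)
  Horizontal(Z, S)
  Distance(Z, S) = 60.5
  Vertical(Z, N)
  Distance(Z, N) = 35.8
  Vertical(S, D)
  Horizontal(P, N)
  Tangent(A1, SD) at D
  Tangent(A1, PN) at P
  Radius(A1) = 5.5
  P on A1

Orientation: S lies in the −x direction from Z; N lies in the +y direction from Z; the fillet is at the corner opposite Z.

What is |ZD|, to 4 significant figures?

67.66

Z is at the origin; ZS is horizontal with |ZS| = 60.5 and S on the −x side, so S = (-60.50, 0.000). ZN is vertical with |ZN| = 35.8 and N on the +y side, so N = (0.000, 35.80). The virtual corner opposite Z is at (-60.50, 35.80). The tangent condition forces LD to be normal to SD and tangency of A1 to PN means the radius LP is perpendicular to PN, with radius 5.5, so the center L sits 5.5 in from both sides at L = (-55.00, 30.30). That places the tangent points at D = (-60.50, 30.30) on SD and P = (-55.00, 35.80) on PN. Then |ZD| = |D − Z| = 67.66.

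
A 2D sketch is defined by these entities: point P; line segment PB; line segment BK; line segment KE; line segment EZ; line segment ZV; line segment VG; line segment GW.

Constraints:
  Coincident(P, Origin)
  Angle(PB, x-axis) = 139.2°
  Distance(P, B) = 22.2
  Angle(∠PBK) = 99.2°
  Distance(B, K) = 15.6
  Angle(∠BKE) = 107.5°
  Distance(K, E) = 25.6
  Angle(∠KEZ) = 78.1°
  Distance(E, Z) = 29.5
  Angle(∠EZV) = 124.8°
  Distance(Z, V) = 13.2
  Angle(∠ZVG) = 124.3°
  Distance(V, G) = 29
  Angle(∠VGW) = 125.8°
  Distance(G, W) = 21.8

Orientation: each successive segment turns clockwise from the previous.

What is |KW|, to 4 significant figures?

18.49

P is at the origin; PB runs at 139.2° with length 22.2, so B = (-16.81, 14.51). ∠PBK = 99.2° gives BK at 58.40° from the x-axis; with |BK| = 15.6, K = (-8.631, 27.79). ∠BKE = 107.5° gives KE at -14.10° from the x-axis; with |KE| = 25.6, E = (16.20, 21.56). ∠KEZ = 78.1° gives EZ at -116.0° from the x-axis; with |EZ| = 29.5, Z = (3.266, -4.958). ∠EZV = 124.8° gives ZV at -171.2° from the x-axis; with |ZV| = 13.2, V = (-9.779, -6.978). ∠ZVG = 124.3° gives VG at 133.1° from the x-axis; with |VG| = 29.0, G = (-29.59, 14.20). ∠VGW = 125.8° gives GW at 78.90° from the x-axis; with |GW| = 21.8, W = (-25.40, 35.59). Then |KW| = |W − K| = 18.49.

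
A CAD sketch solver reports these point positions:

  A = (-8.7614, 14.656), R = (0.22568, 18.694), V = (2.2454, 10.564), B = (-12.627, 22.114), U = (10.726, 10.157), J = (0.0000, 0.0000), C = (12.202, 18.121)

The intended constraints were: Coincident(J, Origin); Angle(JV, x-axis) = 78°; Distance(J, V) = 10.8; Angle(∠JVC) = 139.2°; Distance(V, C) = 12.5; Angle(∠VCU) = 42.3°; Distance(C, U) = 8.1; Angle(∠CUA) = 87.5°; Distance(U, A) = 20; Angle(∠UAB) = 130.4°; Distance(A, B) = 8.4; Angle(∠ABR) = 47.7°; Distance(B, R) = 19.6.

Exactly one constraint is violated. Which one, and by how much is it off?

Distance(B, R) = 19.6 — off by 6.30.

J = (0.00, 0.00) ✓; JV at 78.00° ✓; |JV| = 10.80 ✓; ∠JVC = 139.2° ✓; |VC| = 12.50 ✓; ∠VCU = 42.30° ✓; |CU| = 8.100 ✓; ∠CUA = 87.50° ✓; |UA| = 20.00 ✓; ∠UAB = 130.4° ✓; |AB| = 8.400 ✓; ∠ABR = 47.70° ✓; |BR| = 13.30 ✗.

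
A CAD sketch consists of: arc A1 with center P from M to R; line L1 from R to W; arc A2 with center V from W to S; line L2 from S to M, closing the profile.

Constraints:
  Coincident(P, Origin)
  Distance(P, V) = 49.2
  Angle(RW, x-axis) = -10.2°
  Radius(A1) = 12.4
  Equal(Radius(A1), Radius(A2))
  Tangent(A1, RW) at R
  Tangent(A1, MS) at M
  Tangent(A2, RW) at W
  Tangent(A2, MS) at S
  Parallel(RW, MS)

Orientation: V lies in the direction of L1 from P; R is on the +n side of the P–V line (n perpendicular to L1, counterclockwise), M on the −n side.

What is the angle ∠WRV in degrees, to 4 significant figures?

14.15°

The slot axis is L1's direction at -10.2°, so u = (cos -10.2°, sin -10.2°) = (0.9842, -0.1771) and n = (−sin -10.2°, cos -10.2°) = (0.1771, 0.9842). P is at the origin and V lies 49.2 along u from P, so V = 49.2·u = (48.42, -8.713). Tangency of A1 to both parallel lines with radius 12.4 puts R and M at P ± 12.4·n: R = (2.196, 12.20), M = (-2.196, -12.20). Equal radii place W and S the same way about V: W = V + 12.4·n = (50.62, 3.491), S = V − 12.4·n = (46.23, -20.92). Then cos ∠WRV = RW·RV / (|RW||RV|), giving 14.15°.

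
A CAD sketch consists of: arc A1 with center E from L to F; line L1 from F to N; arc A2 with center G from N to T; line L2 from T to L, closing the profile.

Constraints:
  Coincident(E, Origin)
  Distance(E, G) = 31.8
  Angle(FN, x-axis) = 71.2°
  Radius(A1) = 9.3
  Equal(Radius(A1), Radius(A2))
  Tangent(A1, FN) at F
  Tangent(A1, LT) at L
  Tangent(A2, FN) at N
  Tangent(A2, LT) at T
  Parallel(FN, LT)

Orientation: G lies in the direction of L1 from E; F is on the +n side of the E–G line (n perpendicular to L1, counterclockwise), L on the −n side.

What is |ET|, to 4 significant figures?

33.13

The slot axis is L1's direction at 71.2°, so u = (cos 71.2°, sin 71.2°) = (0.3223, 0.9466) and n = (−sin 71.2°, cos 71.2°) = (-0.9466, 0.3223). E is at the origin and G lies 31.8 along u from E, so G = 31.8·u = (10.25, 30.10). Tangency of A1 to both parallel lines with radius 9.3 puts F and L at E ± 9.3·n: F = (-8.804, 2.997), L = (8.804, -2.997). Equal radii place N and T the same way about G: N = G + 9.3·n = (1.444, 33.10), T = G − 9.3·n = (19.05, 27.11). Then |ET| = |T − E| = 33.13.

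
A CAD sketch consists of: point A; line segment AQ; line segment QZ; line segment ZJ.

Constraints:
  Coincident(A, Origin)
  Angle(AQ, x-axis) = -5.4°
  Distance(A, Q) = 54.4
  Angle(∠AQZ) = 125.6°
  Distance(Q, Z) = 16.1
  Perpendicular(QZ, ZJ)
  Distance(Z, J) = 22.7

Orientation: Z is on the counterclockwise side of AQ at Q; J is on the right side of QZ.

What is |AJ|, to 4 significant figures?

82.23

A is at the origin; AQ runs at -5.4° with length 54.4, so Q = 54.4·(cos -5.4°, sin -5.4°) = (54.16, -5.119). ∠AQZ = 125.6°, so QZ runs at -5.4° + (180° − 125.6°) = 49.00° from the x-axis; with |QZ| = 16.1, Z = Q + 16.1·(cos 49.00°, sin 49.00°) = (64.72, 7.031). QZ is perpendicular to ZJ; with |ZJ| = 22.7 on the right of QZ, J = Z + 22.7·(0.7547, -0.6561) = (81.85, -7.861). Then |AJ| = |J − A| = 82.23.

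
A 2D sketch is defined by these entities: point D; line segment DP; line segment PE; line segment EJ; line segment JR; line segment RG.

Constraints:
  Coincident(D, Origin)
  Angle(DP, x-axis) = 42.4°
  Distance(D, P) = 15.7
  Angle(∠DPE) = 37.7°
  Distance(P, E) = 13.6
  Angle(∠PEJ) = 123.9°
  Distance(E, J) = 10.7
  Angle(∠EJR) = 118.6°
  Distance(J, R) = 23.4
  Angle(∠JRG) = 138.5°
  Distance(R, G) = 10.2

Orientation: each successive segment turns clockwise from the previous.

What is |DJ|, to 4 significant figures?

7.182

D is at the origin; DP runs at 42.4° with length 15.7, so P = (11.59, 10.59). ∠DPE = 37.7° gives PE at -99.90° from the x-axis; with |PE| = 13.6, E = (9.256, -2.811). ∠PEJ = 123.9° gives EJ at -156.0° from the x-axis; with |EJ| = 10.7, J = (-0.5194, -7.163). Then |DJ| = |J − D| = 7.182.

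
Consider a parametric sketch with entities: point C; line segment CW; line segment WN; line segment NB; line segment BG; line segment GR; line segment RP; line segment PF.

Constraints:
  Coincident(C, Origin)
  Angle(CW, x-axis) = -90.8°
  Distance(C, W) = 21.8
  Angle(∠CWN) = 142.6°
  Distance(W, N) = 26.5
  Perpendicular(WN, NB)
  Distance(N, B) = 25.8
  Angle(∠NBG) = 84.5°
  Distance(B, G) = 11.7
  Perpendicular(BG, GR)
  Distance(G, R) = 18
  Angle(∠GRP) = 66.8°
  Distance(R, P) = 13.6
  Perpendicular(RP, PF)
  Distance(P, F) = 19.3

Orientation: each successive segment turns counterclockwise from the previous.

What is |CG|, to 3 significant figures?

34.1

WN ⟂ NB, so NB runs at 36.6°; with |NB| = 25.8, B = (36.2, -27.7). ∠NBG = 84.5° gives BG at 132° from the x-axis; with |BG| = 11.7, G = (28.4, -19.0). Then |CG| = |G − C| = 34.1.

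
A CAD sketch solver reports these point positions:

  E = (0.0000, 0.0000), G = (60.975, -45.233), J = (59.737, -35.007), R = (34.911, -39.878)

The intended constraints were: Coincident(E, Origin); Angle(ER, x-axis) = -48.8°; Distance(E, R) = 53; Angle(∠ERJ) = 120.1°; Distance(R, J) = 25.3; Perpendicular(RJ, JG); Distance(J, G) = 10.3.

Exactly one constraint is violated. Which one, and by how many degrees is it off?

Perpendicular(RJ, JG) — off by 4.20°.

E = (0.00, 0.00) ✓; ER at -48.80° ✓; |ER| = 53.00 ✓; ∠ERJ = 120.1° ✓; |RJ| = 25.30 ✓; ∠(RJ, JG) = 94.20° ✗; |JG| = 10.30 ✓.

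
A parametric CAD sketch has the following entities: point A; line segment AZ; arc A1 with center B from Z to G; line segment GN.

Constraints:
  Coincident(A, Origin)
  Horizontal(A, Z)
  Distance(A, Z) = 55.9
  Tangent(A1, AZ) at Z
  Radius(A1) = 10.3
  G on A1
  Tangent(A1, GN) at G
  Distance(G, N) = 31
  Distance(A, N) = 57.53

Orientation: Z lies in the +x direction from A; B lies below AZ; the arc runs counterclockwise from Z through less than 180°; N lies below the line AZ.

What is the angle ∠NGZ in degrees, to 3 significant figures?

139°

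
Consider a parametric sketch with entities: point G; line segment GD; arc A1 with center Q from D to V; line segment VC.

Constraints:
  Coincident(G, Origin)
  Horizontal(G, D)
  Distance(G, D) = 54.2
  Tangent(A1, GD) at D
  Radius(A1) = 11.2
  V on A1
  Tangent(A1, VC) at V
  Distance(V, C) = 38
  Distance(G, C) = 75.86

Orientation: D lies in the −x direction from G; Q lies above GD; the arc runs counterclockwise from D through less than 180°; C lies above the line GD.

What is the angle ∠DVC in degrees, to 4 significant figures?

125.2°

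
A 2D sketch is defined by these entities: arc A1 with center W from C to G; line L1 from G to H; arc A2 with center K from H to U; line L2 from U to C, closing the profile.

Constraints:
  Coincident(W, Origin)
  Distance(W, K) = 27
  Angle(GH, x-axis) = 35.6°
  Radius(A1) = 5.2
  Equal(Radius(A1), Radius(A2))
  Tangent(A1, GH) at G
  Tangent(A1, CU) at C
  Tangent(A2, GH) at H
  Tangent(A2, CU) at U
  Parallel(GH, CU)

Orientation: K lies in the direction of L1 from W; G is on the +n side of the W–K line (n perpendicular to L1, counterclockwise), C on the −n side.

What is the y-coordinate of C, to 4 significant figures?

-4.228

The slot axis is L1's direction at 35.6°, so u = (cos 35.6°, sin 35.6°) = (0.8131, 0.5821) and n = (−sin 35.6°, cos 35.6°) = (-0.5821, 0.8131). W is at the origin and K lies 27.0 along u from W, so K = 27.0·u = (21.95, 15.72). Tangency of A1 to both parallel lines with radius 5.2 puts G and C at W ± 5.2·n: G = (-3.027, 4.228), C = (3.027, -4.228). So C.y = -4.228.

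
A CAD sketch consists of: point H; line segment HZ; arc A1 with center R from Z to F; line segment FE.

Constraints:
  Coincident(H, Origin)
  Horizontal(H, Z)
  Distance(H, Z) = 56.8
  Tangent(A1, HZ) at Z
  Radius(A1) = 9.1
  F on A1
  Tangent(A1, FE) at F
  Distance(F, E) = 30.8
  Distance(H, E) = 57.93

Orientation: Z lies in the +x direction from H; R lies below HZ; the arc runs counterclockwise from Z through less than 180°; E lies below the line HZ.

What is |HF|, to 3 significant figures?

48.4

Checks: |RF| = 9.100 ✓; ∠(RF, FE) = 90.00° ✓; |FE| = 30.80 ✓; |HE| = 57.93 ✓.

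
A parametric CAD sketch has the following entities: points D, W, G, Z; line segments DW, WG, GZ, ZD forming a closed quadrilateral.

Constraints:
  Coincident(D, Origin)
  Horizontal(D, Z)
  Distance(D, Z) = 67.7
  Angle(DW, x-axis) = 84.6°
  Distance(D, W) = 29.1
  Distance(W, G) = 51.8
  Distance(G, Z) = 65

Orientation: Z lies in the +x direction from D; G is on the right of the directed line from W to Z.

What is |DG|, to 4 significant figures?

23.66

Checks: |WG| = 51.80 ✓; |GZ| = 65.00 ✓.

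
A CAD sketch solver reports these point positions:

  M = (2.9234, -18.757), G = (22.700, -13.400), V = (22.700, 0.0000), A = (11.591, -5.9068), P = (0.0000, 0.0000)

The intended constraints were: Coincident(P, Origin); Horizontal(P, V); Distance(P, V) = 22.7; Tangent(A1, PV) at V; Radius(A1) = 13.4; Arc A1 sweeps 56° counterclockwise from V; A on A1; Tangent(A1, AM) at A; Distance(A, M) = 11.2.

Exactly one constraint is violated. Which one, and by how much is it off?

Distance(A, M) = 11.2 — off by 4.30.

P = (0.00, 0.00) ✓; P.y = 0.00, V.y = 0.00 ✓; |PV| = 22.70 ✓; ∠(GV, VP) = 90.00° ✓; |GV| = 13.40 ✓; bearing(G→A) − bearing(G→V) = 56.00° ✓; |GA| = 13.40 ✓; ∠(GA, AM) = 90.00° ✓; |AM| = 15.50 ✗.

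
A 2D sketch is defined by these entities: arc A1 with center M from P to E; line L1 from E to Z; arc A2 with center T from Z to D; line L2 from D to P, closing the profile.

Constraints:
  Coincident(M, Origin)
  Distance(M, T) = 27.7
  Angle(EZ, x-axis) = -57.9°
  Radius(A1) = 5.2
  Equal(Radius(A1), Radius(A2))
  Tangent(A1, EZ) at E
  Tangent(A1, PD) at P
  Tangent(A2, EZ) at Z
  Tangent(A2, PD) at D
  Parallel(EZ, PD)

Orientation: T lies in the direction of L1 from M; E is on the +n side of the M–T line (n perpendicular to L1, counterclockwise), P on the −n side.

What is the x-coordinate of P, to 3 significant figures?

-4.41

The slot axis is L1's direction at -57.9°, so u = (cos -57.9°, sin -57.9°) = (0.531, -0.847) and n = (−sin -57.9°, cos -57.9°) = (0.847, 0.531). M is at the origin and T lies 27.7 along u from M, so T = 27.7·u = (14.7, -23.5). Tangency of A1 to both parallel lines with radius 5.2 puts E and P at M ± 5.2·n: E = (4.41, 2.76), P = (-4.41, -2.76). So P.x = -4.41.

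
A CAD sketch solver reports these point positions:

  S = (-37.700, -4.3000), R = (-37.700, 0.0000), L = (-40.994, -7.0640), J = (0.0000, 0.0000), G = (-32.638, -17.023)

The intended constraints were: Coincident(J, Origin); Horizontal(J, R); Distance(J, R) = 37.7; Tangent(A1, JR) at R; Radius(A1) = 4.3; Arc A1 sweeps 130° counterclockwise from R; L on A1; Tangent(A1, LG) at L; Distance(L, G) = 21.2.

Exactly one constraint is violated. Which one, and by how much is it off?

Distance(L, G) = 21.2 — off by 8.20.

J = (0.00, 0.00) ✓; J.y = 0.00, R.y = 0.00 ✓; |JR| = 37.70 ✓; ∠(SR, RJ) = 90.00° ✓; |SR| = 4.300 ✓; bearing(S→L) − bearing(S→R) = 130.0° ✓; |SL| = 4.300 ✓; ∠(SL, LG) = 90.00° ✓; |LG| = 13.00 ✗.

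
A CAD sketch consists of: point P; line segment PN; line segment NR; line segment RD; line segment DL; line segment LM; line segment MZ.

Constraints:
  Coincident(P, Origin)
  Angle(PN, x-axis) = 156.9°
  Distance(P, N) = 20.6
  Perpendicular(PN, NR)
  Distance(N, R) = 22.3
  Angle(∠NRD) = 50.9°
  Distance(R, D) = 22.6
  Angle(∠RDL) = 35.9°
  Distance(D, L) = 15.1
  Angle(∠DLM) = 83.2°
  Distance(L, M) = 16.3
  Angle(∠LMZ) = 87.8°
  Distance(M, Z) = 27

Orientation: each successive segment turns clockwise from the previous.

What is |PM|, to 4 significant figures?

29.26

P is at the origin; PN runs at 156.9° with length 20.6, so N = (-18.95, 8.082). PN is perpendicular to NR, so NR runs at 66.90°; with |NR| = 22.3, R = (-10.20, 28.59). ∠NRD = 50.9° gives RD at -62.20° from the x-axis; with |RD| = 22.6, D = (0.3411, 8.603). ∠RDL = 35.9° gives DL at 153.7° from the x-axis; with |DL| = 15.1, L = (-13.20, 15.29). ∠DLM = 83.2° gives LM at 56.90° from the x-axis; with |LM| = 16.3, M = (-4.294, 28.95). Then |PM| = |M − P| = 29.26.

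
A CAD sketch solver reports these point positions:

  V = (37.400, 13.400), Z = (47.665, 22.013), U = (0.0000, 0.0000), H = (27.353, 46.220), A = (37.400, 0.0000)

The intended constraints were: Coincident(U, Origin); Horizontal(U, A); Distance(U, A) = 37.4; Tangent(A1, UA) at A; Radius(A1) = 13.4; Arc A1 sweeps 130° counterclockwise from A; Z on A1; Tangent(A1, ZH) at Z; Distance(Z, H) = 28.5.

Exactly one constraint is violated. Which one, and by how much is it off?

Distance(Z, H) = 28.5 — off by 3.10.

U = (0.00, 0.00) ✓; U.y = 0.00, A.y = 0.00 ✓; |UA| = 37.40 ✓; ∠(VA, AU) = 90.00° ✓; |VA| = 13.40 ✓; bearing(V→Z) − bearing(V→A) = 130.0° ✓; |VZ| = 13.40 ✓; ∠(VZ, ZH) = 90.00° ✓; |ZH| = 31.60 ✗.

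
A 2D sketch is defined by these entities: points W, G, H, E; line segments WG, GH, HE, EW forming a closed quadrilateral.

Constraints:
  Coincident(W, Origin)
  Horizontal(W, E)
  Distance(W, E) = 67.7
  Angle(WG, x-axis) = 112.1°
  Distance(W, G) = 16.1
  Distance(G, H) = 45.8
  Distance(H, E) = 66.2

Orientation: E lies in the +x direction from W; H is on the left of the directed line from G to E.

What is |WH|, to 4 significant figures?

55.04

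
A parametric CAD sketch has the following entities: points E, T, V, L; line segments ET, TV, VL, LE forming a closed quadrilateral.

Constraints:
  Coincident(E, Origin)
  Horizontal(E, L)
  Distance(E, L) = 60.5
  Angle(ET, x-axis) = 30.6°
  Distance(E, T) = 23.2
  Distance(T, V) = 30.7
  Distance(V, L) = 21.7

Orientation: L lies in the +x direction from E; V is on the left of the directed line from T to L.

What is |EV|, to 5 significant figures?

53.303

Checks: |TV| = 30.70 ✓; |VL| = 21.70 ✓.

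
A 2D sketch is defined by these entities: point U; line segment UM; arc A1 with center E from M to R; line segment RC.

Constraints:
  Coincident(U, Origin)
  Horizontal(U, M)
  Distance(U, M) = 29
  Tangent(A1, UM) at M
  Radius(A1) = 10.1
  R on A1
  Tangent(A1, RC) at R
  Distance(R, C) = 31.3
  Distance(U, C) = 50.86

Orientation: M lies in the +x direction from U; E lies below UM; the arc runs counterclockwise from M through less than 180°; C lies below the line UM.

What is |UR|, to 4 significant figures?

23.04

Checks: U = (0.00, 0.00) ✓; |EM| = 10.10 ✓; |ER| = 10.10 ✓; ∠(ER, RC) = 90.00° ✓; |RC| = 31.30 ✓; |UC| = 50.86 ✓.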